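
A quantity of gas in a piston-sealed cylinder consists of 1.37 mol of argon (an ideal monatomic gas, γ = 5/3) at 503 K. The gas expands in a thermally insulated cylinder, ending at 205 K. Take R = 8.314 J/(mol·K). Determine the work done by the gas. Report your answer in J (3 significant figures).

Adiabatic ⇒ Q = 0, so W_by = −ΔU = nCᵥ(T₁ − T₂).
Cᵥ = 3R/2 = 12.47 J/(mol·K).
W = (1.37)(12.47)(503 − 205) = 5091 J.

W ≈ 5090 J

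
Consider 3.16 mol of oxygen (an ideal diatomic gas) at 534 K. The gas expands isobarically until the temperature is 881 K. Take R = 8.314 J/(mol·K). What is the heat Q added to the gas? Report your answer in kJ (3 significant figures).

Q ≈ 31.9 kJ

Isobaric: W = nRΔT = (3.16)(8.314)(347) = 9116 J.
ΔU = nCᵥΔT with Cᵥ = 5R/2: ΔU = (3.16)(20.79)(347) = 22791 J.
Q = ΔU + W = 22791 + 9116 = 31908 J.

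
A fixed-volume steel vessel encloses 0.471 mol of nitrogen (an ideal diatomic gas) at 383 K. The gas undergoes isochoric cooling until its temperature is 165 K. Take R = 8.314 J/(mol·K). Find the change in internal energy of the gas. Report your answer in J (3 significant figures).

Constant volume ⇒ W = 0, so Q = ΔU = nCᵥΔT with Cᵥ = 5R/2 = 20.79 J/(mol·K).
ΔU = (0.471)(20.79)(165 − 383) = -2134 J.

ΔU ≈ -2130 J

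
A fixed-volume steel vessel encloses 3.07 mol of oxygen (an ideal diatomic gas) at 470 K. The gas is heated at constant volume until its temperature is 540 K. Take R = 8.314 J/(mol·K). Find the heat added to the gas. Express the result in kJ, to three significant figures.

Constant volume ⇒ W = 0, so Q = ΔU = nCᵥΔT with Cᵥ = 5R/2 = 20.79 J/(mol·K).
ΔU = (3.07)(20.79)(540 − 470) = 4467 J.

Q ≈ 4.47 kJ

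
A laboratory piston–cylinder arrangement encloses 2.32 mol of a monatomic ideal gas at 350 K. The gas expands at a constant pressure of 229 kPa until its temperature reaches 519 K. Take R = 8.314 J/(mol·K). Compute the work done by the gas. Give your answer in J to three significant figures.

Isobaric: W = P ΔV = nR ΔT.
W = (2.32)(8.314)(519 − 350) = 3260 J.

W ≈ 3260 J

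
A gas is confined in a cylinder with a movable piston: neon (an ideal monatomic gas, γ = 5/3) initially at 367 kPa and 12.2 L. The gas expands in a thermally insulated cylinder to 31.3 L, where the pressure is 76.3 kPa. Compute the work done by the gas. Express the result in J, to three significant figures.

Adiabatic: W = (P₁V₁ − P₂V₂)/(γ − 1) with γ = 5/3.
P₁V₁ = 4477 J, P₂V₂ = 2388 J.
W = (4477 − 2388) / 0.6667 = 3134 J.

W ≈ 3130 J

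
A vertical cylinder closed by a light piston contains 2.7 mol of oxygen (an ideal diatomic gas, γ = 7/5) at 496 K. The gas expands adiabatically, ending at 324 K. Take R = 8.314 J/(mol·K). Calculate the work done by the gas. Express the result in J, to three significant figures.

W ≈ 9650 J

Adiabatic ⇒ Q = 0, so W_by = −ΔU = nCᵥ(T₁ − T₂).
Cᵥ = 5R/2 = 20.79 J/(mol·K).
W = (2.7)(20.79)(496 − 324) = 9653 J.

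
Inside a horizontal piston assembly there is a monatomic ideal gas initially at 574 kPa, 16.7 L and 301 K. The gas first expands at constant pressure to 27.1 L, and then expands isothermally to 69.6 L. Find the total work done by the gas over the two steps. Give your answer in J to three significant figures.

W_total ≈ 20600 J

Step 1 (isobaric): W = PΔV = (574 kPa)(27.1 − 16.7 L) = 5970 J.
After step 1: P = 574 kPa, V = 27.1 L, T = 488.4 K.
Step 2 (isothermal): W = P₁V₁ ln(V₂/V₁) = (15555) ln(69.6/27.1) = 14672 J.
W_total = 5970 + 14672 = 20642 J.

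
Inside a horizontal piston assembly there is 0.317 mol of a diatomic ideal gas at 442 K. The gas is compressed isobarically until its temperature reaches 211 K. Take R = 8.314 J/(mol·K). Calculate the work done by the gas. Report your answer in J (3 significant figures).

Isobaric: W = P ΔV = nR ΔT.
W = (0.317)(8.314)(211 − 442) = -608.8 J.

W ≈ -609 J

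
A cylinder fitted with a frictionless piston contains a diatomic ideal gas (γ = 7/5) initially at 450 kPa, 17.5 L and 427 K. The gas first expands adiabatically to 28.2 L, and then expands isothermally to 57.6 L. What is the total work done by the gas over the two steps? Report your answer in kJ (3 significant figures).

Step 1 (adiabatic): W = (P₁V₁ − P₂V₂)/(γ−1) = (7875 − 6507)/0.4 = 3421 J.
After step 1: P = 230.7 kPa, V = 28.2 L, T = 352.8 K.
Step 2 (isothermal): W = P₁V₁ ln(V₂/V₁) = (6507) ln(57.6/28.2) = 4647 J.
W_total = 3421 + 4647 = 8068 J.

W_total ≈ 8.07 kJ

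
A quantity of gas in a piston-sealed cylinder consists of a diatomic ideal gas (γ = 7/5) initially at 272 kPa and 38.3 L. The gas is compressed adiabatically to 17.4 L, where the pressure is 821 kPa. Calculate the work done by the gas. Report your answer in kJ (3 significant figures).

Adiabatic: W = (P₁V₁ − P₂V₂)/(γ − 1) with γ = 7/5.
P₁V₁ = 10418 J, P₂V₂ = 14285 J.
W = (10418 − 14285) / 0.4 = -9670 J.

W ≈ -9.67 kJ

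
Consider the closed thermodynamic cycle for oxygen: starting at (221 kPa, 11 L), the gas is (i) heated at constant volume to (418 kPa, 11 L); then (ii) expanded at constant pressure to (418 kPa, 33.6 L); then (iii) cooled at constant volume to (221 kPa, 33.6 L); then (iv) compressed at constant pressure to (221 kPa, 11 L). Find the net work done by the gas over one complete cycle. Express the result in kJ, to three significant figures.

Constant-volume legs do no work.
W(ii) = (418)(33.6 − 11) = 9447 J; W(iv) = (221)(11 − 33.6) = -4995 J.
W_net = 9447 − 4995 = 4452 J (the clockwise enclosed area).

W_net ≈ 4.45 kJ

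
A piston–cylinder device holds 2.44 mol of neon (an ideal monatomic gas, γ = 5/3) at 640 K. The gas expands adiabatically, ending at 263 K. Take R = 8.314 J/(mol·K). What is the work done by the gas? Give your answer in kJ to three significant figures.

W ≈ 11.5 kJ

Adiabatic ⇒ Q = 0, so W_by = −ΔU = nCᵥ(T₁ − T₂).
Cᵥ = 3R/2 = 12.47 J/(mol·K).
W = (2.44)(12.47)(640 − 263) = 11472 J.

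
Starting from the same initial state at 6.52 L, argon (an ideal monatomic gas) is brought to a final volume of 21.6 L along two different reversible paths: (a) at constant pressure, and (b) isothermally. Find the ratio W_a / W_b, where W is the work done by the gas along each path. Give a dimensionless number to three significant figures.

Path (a) isobaric: W = P₁(V₂ − V₁) → W_a/(P₁V₁) = 2.313.
Path (b) isothermal: W = P₁V₁ ln(V₂/V₁) → W_b/(P₁V₁) = 1.198.
W_a / W_b = 2.313 / 1.198 = 1.931.

W_a / W_b ≈ 1.93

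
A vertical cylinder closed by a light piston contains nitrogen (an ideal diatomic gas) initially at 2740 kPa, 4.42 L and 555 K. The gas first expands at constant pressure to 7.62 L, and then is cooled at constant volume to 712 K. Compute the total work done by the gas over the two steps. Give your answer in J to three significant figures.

W_total ≈ 8770 J

Step 1 (isobaric): W = PΔV = (2740 kPa)(7.62 − 4.42 L) = 8768 J.
Step 2 (isochoric): W = 0 (constant volume).
W_total = 8768 + 0 = 8768 J.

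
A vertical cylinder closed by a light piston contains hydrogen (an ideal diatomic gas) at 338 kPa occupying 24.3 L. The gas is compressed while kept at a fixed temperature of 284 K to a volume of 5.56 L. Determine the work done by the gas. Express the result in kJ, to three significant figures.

W ≈ -12.1 kJ

Isothermal: W = nRT ln(V₂/V₁) = P₁V₁ ln(V₂/V₁).
P₁V₁ = (338 kPa)(24.3 L) = 8213 J.
W = 8213 × ln(5.56/24.3) = 8213 × -1.475
W_by_gas = -12114 J.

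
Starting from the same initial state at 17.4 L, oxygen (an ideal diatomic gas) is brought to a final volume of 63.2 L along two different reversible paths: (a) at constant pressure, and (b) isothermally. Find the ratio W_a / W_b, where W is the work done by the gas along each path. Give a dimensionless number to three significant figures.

Path (a) isobaric: W = P₁(V₂ − V₁) → W_a/(P₁V₁) = 2.632.
Path (b) isothermal: W = P₁V₁ ln(V₂/V₁) → W_b/(P₁V₁) = 1.29.
W_a / W_b = 2.632 / 1.29 = 2.041.

W_a / W_b ≈ 2.04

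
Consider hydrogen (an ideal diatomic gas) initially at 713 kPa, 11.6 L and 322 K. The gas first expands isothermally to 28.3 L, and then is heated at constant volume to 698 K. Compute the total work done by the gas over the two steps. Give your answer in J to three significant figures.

Step 1 (isothermal): W = P₁V₁ ln(V₂/V₁) = (8271) ln(28.3/11.6) = 7376 J.
Step 2 (isochoric): W = 0 (constant volume).
W_total = 7376 + 0 = 7376 J.

W_total ≈ 7380 J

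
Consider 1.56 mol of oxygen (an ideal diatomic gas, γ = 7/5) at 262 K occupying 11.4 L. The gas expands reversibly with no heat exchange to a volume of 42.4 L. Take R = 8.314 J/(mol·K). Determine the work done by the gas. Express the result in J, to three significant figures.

W ≈ 3470 J

Adiabatic: TV^(γ−1) = const with γ = 7/5.
T₂ = T₁ (V₁/V₂)^(γ−1) = 262 × (11.4/42.4)^0.4 = 262 × 0.5913 = 154.9 K.
W_by = nCᵥ(T₁ − T₂) = (1.56)(20.79)(262 − 154.9) = 3472 J.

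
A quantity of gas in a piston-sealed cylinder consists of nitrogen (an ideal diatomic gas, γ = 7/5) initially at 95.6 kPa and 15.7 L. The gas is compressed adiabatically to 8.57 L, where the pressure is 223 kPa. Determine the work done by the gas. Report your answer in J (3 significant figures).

W ≈ -1030 J

Adiabatic: W = (P₁V₁ − P₂V₂)/(γ − 1) with γ = 7/5.
P₁V₁ = 1501 J, P₂V₂ = 1911 J.
W = (1501 − 1911) / 0.4 = -1025 J.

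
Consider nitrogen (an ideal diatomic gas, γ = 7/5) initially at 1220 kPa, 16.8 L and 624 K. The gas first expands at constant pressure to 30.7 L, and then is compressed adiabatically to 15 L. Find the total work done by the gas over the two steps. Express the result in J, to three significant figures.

W_total ≈ -14100 J

Step 1 (isobaric): W = PΔV = (1220 kPa)(30.7 − 16.8 L) = 16958 J.
After step 1: P = 1220 kPa, V = 30.7 L, T = 1140 K.
Step 2 (adiabatic): W = (P₁V₁ − P₂V₂)/(γ−1) = (37454 − 49879)/0.4 = -31062 J.
W_total = 16958 − 31062 = -14104 J.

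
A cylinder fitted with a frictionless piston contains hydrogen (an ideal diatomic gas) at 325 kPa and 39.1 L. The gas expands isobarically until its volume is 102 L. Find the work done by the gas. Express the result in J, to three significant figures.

Isobaric: W = P ΔV.
W = (325 kPa)(102 − 39.1 L) = (325)(62.9) = 20442 J.

W ≈ 20400 J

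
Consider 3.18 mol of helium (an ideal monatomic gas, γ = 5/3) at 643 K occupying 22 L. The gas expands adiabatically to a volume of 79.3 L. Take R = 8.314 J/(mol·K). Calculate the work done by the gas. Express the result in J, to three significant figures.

W ≈ 14700 J

Adiabatic: TV^(γ−1) = const with γ = 5/3.
T₂ = T₁ (V₁/V₂)^(γ−1) = 643 × (22/79.3)^0.667 = 643 × 0.4254 = 273.5 K.
W_by = nCᵥ(T₁ − T₂) = (3.18)(12.47)(643 − 273.5) = 14653 J.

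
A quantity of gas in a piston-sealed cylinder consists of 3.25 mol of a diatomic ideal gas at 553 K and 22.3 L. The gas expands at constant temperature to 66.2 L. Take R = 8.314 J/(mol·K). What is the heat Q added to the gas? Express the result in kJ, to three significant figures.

Q ≈ 16.3 kJ

Isothermal ⇒ ΔU = 0, so Q = W = nRT ln(V₂/V₁).
Q = (3.25)(8.314)(553) ln(66.2/22.3) = 14942 × 1.088 = 16259 J.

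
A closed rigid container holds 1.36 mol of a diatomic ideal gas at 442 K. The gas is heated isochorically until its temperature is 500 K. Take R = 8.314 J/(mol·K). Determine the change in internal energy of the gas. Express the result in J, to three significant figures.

ΔU ≈ 1640 J

Constant volume ⇒ W = 0, so Q = ΔU = nCᵥΔT with Cᵥ = 5R/2 = 20.79 J/(mol·K).
ΔU = (1.36)(20.79)(500 − 442) = 1640 J.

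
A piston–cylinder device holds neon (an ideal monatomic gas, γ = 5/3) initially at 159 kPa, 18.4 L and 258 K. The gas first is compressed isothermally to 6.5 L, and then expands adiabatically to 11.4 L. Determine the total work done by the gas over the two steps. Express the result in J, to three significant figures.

W_total ≈ -1670 J

Step 1 (isothermal): W = P₁V₁ ln(V₂/V₁) = (2926) ln(6.5/18.4) = -3044 J.
After step 1: P = 450.1 kPa, V = 6.5 L, T = 258 K.
Step 2 (adiabatic): W = (P₁V₁ − P₂V₂)/(γ−1) = (2926 − 2012)/0.667 = 1371 J.
W_total = -3044 + 1371 = -1673 J.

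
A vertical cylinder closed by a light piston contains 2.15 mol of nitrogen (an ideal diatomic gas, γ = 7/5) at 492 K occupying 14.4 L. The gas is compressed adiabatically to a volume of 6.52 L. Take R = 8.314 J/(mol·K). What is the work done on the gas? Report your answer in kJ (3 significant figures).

W ≈ 8.20 kJ

Adiabatic: TV^(γ−1) = const with γ = 7/5.
T₂ = T₁ (V₁/V₂)^(γ−1) = 492 × (14.4/6.52)^0.4 = 492 × 1.373 = 675.5 K.
W_by = nCᵥ(T₁ − T₂) = (2.15)(20.79)(492 − 675.5) = -8199 J.
Work on gas = −W_by = 8199 J.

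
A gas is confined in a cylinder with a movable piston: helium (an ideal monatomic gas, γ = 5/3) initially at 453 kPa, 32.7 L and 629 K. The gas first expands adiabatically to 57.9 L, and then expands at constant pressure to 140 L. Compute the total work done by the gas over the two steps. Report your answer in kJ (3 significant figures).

W_total ≈ 21.4 kJ

Step 1 (adiabatic): W = (P₁V₁ − P₂V₂)/(γ−1) = (14813 − 10121)/0.667 = 7038 J.
After step 1: P = 174.8 kPa, V = 57.9 L, T = 429.8 K.
Step 2 (isobaric): W = PΔV = (174.8 kPa)(140 − 57.9 L) = 14351 J.
W_total = 7038 + 14351 = 21389 J.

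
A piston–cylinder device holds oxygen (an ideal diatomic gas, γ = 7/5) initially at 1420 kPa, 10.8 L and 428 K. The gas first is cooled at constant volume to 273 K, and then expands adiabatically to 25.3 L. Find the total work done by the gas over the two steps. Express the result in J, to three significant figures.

Step 1 (isochoric): W = 0 (constant volume).
After step 1: P = 905.7 kPa (V unchanged).
Step 2 (adiabatic): W = (P₁V₁ − P₂V₂)/(γ−1) = (9782 − 6959)/0.4 = 7057 J.
W_total = 0 + 7057 = 7057 J.

W_total ≈ 7060 J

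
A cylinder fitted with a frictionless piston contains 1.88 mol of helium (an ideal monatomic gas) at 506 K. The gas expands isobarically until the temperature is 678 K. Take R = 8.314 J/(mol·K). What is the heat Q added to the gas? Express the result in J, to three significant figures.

Q ≈ 6720 J

Isobaric: W = nRΔT = (1.88)(8.314)(172) = 2688 J.
ΔU = nCᵥΔT with Cᵥ = 3R/2: ΔU = (1.88)(12.47)(172) = 4033 J.
Q = ΔU + W = 4033 + 2688 = 6721 J.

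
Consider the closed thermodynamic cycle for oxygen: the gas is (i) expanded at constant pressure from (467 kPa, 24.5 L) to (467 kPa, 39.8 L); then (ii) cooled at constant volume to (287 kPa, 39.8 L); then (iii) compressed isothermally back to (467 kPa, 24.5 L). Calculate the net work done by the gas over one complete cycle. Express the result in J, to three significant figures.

W_net ≈ 1600 J

Leg (i): W = PΔV = (467)(39.8 − 24.5) = 7145 J.
Leg (ii): W = 0.
Leg (iii): W = PᵢVᵢ ln(V_f/Vᵢ) = (11423) ln(24.5/39.8) = -5542 J.
W_net = 7145 − 5542 = 1603 J.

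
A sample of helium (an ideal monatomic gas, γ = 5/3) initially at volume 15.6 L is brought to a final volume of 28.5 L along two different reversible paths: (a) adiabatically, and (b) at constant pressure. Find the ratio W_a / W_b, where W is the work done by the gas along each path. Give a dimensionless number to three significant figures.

W_a / W_b ≈ 0.600

Path (a) adiabatic: W = P₁V₁(1 − (V₁/V₂)^(γ−1))/(γ−1) → W_a/(P₁V₁) = 0.4963.
Path (b) isobaric: W = P₁(V₂ − V₁) → W_b/(P₁V₁) = 0.8269.
W_a / W_b = 0.4963 / 0.8269 = 0.6002.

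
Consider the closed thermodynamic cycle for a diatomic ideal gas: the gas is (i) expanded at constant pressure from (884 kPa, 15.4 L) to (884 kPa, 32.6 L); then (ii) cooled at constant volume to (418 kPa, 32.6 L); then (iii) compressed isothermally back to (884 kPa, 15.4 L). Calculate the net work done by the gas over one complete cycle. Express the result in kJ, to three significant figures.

W_net ≈ 4.99 kJ

Leg (i): W = PΔV = (884)(32.6 − 15.4) = 15205 J.
Leg (ii): W = 0.
Leg (iii): W = PᵢVᵢ ln(V_f/Vᵢ) = (13627) ln(15.4/32.6) = -10219 J.
W_net = 15205 − 10219 = 4985 J.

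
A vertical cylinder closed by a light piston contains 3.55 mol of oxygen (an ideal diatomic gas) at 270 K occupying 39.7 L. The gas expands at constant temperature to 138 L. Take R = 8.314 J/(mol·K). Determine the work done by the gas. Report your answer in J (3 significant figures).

W ≈ 9930 J

Isothermal: W = nRT ln(V₂/V₁).
W = (3.55)(8.314)(270) × ln(138/39.7)
  = 7969 × 1.246
W_by_gas = 9929 J.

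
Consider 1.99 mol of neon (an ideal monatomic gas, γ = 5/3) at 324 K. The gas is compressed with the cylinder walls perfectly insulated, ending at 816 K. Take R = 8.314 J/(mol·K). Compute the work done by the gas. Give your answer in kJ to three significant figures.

W ≈ -12.2 kJ

Adiabatic ⇒ Q = 0, so W_by = −ΔU = nCᵥ(T₁ − T₂).
Cᵥ = 3R/2 = 12.47 J/(mol·K).
W = (1.99)(12.47)(324 − 816) = -12210 J.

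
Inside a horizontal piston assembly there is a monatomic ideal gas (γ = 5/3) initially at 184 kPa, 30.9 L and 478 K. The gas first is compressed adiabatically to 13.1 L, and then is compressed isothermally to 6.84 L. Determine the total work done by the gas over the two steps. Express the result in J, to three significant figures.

W_total ≈ -13100 J

Step 1 (adiabatic): W = (P₁V₁ − P₂V₂)/(γ−1) = (5686 − 10075)/0.667 = -6584 J.
After step 1: P = 769.1 kPa, V = 13.1 L, T = 847 K.
Step 2 (isothermal): W = P₁V₁ ln(V₂/V₁) = (10075) ln(6.84/13.1) = -6547 J.
W_total = -6584 − 6547 = -13131 J.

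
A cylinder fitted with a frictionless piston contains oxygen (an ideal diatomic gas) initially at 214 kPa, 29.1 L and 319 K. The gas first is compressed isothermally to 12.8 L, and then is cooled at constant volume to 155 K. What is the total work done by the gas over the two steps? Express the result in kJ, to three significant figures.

W_total ≈ -5.11 kJ

Step 1 (isothermal): W = P₁V₁ ln(V₂/V₁) = (6227) ln(12.8/29.1) = -5115 J.
Step 2 (isochoric): W = 0 (constant volume).
W_total = -5115 + 0 = -5115 J.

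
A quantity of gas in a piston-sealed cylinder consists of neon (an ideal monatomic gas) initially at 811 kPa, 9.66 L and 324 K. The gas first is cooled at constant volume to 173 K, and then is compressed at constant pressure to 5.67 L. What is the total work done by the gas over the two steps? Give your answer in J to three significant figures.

W_total ≈ -1730 J

Step 1 (isochoric): W = 0 (constant volume).
After step 1: P = 433 kPa (V unchanged).
Step 2 (isobaric): W = PΔV = (433 kPa)(5.67 − 9.66 L) = -1728 J.
W_total = 0 − 1728 = -1728 J.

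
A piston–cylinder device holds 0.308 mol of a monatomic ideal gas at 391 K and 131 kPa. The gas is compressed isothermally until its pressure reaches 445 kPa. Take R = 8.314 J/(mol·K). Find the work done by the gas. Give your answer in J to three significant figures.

Isothermal process: W = nRT ln(V₂/V₁) = nRT ln(P₁/P₂).
W = (0.308)(8.314)(391) × ln(131/445)
  = 1001 × ln(0.2944) = 1001 × -1.223
W_by_gas = -1224 J.

W ≈ -1220 J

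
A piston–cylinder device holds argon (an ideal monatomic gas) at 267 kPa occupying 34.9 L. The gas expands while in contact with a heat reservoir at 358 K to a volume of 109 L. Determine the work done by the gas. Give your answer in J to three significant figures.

Isothermal: W = nRT ln(V₂/V₁) = P₁V₁ ln(V₂/V₁).
P₁V₁ = (267 kPa)(34.9 L) = 9318 J.
W = 9318 × ln(109/34.9) = 9318 × 1.139
W_by_gas = 10612 J.

W ≈ 10600 J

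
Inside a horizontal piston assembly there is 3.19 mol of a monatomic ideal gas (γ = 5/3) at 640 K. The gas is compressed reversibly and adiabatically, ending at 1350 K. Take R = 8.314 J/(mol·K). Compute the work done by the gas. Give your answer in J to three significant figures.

W ≈ -28200 J

Adiabatic ⇒ Q = 0, so W_by = −ΔU = nCᵥ(T₁ − T₂).
Cᵥ = 3R/2 = 12.47 J/(mol·K).
W = (3.19)(12.47)(640 − 1350) = -28246 J.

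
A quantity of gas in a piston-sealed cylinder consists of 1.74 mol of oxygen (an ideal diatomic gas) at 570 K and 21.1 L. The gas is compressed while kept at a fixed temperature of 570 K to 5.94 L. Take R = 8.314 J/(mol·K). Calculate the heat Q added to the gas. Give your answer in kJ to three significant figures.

Isothermal ⇒ ΔU = 0, so Q = W = nRT ln(V₂/V₁).
Q = (1.74)(8.314)(570) ln(5.94/21.1) = 8246 × -1.268 = -10452 J.

Q ≈ -10.5 kJ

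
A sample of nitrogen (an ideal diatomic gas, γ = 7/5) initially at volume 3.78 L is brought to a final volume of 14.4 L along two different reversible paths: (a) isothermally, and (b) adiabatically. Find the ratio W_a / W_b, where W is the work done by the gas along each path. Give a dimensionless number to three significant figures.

Path (a) isothermal: W = P₁V₁ ln(V₂/V₁) → W_a/(P₁V₁) = 1.338.
Path (b) adiabatic: W = P₁V₁(1 − (V₁/V₂)^(γ−1))/(γ−1) → W_b/(P₁V₁) = 1.036.
W_a / W_b = 1.338 / 1.036 = 1.291.

W_a / W_b ≈ 1.29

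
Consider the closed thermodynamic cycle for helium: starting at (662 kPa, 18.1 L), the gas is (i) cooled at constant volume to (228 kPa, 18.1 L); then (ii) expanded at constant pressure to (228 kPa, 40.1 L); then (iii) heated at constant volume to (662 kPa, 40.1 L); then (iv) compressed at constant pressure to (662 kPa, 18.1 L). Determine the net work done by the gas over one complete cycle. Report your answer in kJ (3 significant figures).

Constant-volume legs do no work.
W(ii) = (228)(40.1 − 18.1) = 5016 J; W(iv) = (662)(18.1 − 40.1) = -14564 J.
W_net = 5016 − 14564 = -9548 J (the counter-clockwise enclosed area).

W_net ≈ -9.55 kJ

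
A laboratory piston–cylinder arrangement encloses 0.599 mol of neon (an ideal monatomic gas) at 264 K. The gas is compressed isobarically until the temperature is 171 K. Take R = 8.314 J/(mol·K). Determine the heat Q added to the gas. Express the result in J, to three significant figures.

Q ≈ -1160 J

Isobaric: W = nRΔT = (0.599)(8.314)(-93) = -463.1 J.
ΔU = nCᵥΔT with Cᵥ = 3R/2: ΔU = (0.599)(12.47)(-93) = -694.7 J.
Q = ΔU + W = -694.7 − 463.1 = -1158 J.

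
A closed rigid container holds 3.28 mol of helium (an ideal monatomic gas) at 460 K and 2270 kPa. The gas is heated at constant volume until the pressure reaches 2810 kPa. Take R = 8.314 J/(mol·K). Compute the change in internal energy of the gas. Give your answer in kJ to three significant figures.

Constant volume ⇒ W = 0, so Q = ΔU = nCᵥΔT with Cᵥ = 3R/2 = 12.47 J/(mol·K).
At constant V, T₂/T₁ = P₂/P₁ ⇒ ΔT = T₁(P₂/P₁ − 1) = 460·(2810/2270 − 1) = 109.4 K.
ΔU = (3.28)(12.47)(109.4) = 4476 J.

ΔU ≈ 4.48 kJ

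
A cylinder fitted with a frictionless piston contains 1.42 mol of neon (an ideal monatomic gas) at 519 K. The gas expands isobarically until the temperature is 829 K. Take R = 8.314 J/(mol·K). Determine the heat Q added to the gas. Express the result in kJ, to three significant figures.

Isobaric: W = nRΔT = (1.42)(8.314)(310) = 3660 J.
ΔU = nCᵥΔT with Cᵥ = 3R/2: ΔU = (1.42)(12.47)(310) = 5490 J.
Q = ΔU + W = 5490 + 3660 = 9150 J.

Q ≈ 9.15 kJ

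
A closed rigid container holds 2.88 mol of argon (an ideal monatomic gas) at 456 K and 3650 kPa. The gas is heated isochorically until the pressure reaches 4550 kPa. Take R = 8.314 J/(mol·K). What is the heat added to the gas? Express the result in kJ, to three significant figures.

Q ≈ 4.04 kJ

Constant volume ⇒ W = 0, so Q = ΔU = nCᵥΔT with Cᵥ = 3R/2 = 12.47 J/(mol·K).
At constant V, T₂/T₁ = P₂/P₁ ⇒ ΔT = T₁(P₂/P₁ − 1) = 456·(4550/3650 − 1) = 112.4 K.
ΔU = (2.88)(12.47)(112.4) = 4038 J.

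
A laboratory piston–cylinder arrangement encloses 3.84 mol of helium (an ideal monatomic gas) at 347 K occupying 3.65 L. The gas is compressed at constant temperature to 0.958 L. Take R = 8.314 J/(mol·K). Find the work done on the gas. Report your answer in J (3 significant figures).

W ≈ 14800 J

Isothermal: W = nRT ln(V₂/V₁).
W = (3.84)(8.314)(347) × ln(0.958/3.65)
  = 11078 × -1.338
W_by_gas = -14819 J; work on gas = −W_by = 14819 J.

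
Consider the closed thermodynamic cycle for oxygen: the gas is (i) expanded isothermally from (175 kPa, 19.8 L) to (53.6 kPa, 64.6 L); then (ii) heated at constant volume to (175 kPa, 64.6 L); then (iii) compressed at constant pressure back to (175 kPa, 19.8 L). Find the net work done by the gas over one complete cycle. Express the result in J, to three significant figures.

W_net ≈ -3740 J

Leg (i): W = PᵢVᵢ ln(V_f/Vᵢ) = (3465) ln(64.6/19.8) = 4097 J.
Leg (ii): W = 0.
Leg (iii): W = PΔV = (175)(19.8 − 64.6) = -7840 J.
W_net = 4097 − 7840 = -3743 J.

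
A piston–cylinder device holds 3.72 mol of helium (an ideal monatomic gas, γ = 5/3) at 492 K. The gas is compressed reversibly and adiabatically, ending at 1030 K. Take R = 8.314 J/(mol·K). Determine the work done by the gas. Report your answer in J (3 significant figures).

Adiabatic ⇒ Q = 0, so W_by = −ΔU = nCᵥ(T₁ − T₂).
Cᵥ = 3R/2 = 12.47 J/(mol·K).
W = (3.72)(12.47)(492 − 1030) = -24959 J.

W ≈ -25000 J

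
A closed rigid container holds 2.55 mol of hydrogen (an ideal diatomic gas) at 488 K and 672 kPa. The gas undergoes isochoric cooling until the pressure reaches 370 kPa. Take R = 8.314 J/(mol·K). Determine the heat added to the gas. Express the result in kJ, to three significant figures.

Q ≈ -11.6 kJ

Constant volume ⇒ W = 0, so Q = ΔU = nCᵥΔT with Cᵥ = 5R/2 = 20.79 J/(mol·K).
At constant V, T₂/T₁ = P₂/P₁ ⇒ ΔT = T₁(P₂/P₁ − 1) = 488·(370/672 − 1) = -219.3 K.
ΔU = (2.55)(20.79)(-219.3) = -11624 J.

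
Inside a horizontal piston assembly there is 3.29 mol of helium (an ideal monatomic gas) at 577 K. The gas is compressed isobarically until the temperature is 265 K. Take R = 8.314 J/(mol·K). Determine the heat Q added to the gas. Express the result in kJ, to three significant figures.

Isobaric: W = nRΔT = (3.29)(8.314)(-312) = -8534 J.
ΔU = nCᵥΔT with Cᵥ = 3R/2: ΔU = (3.29)(12.47)(-312) = -12801 J.
Q = ΔU + W = -12801 − 8534 = -21335 J.

Q ≈ -21.3 kJ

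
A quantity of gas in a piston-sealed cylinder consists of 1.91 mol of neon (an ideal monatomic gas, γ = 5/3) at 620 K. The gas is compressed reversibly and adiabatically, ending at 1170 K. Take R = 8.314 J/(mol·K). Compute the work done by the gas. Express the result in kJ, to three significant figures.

Adiabatic ⇒ Q = 0, so W_by = −ΔU = nCᵥ(T₁ − T₂).
Cᵥ = 3R/2 = 12.47 J/(mol·K).
W = (1.91)(12.47)(620 − 1170) = -13101 J.

W ≈ -13.1 kJ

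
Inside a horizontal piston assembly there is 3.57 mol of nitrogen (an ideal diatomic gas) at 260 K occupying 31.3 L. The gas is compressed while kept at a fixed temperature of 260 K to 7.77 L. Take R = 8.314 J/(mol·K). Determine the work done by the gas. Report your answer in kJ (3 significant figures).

W ≈ -10.8 kJ

Isothermal: W = nRT ln(V₂/V₁).
W = (3.57)(8.314)(260) × ln(7.77/31.3)
  = 7717 × -1.393
W_by_gas = -10753 J.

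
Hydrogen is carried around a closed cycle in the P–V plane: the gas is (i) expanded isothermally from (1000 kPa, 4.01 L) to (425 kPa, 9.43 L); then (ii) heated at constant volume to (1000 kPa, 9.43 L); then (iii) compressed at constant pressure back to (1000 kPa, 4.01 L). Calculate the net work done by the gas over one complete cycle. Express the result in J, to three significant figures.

W_net ≈ -1990 J

Leg (i): W = PᵢVᵢ ln(V_f/Vᵢ) = (4010) ln(9.43/4.01) = 3429 J.
Leg (ii): W = 0.
Leg (iii): W = PΔV = (1000)(4.01 − 9.43) = -5420 J.
W_net = 3429 − 5420 = -1991 J.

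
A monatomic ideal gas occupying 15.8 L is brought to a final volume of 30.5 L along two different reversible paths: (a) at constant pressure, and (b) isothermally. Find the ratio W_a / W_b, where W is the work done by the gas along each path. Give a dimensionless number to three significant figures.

Path (a) isobaric: W = P₁(V₂ − V₁) → W_a/(P₁V₁) = 0.9304.
Path (b) isothermal: W = P₁V₁ ln(V₂/V₁) → W_b/(P₁V₁) = 0.6577.
W_a / W_b = 0.9304 / 0.6577 = 1.415.

W_a / W_b ≈ 1.41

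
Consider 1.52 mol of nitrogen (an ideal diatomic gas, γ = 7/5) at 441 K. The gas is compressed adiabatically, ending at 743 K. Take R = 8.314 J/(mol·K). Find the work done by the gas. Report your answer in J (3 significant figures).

Adiabatic ⇒ Q = 0, so W_by = −ΔU = nCᵥ(T₁ − T₂).
Cᵥ = 5R/2 = 20.79 J/(mol·K).
W = (1.52)(20.79)(441 − 743) = -9541 J.

W ≈ -9540 J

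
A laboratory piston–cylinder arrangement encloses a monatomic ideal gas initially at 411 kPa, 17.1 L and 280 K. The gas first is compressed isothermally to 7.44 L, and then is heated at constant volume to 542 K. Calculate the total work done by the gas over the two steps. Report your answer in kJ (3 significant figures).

Step 1 (isothermal): W = P₁V₁ ln(V₂/V₁) = (7028) ln(7.44/17.1) = -5849 J.
Step 2 (isochoric): W = 0 (constant volume).
W_total = -5849 + 0 = -5849 J.

W_total ≈ -5.85 kJ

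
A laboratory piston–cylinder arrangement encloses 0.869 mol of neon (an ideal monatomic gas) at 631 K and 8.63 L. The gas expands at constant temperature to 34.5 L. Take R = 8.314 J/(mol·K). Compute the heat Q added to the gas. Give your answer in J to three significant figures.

Q ≈ 6320 J

Isothermal ⇒ ΔU = 0, so Q = W = nRT ln(V₂/V₁).
Q = (0.869)(8.314)(631) ln(34.5/8.63) = 4559 × 1.386 = 6317 J.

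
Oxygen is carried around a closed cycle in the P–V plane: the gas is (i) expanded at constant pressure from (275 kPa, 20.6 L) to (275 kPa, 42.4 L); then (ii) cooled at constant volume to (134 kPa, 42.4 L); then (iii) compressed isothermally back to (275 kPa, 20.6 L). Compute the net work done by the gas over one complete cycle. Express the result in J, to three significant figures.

Leg (i): W = PΔV = (275)(42.4 − 20.6) = 5995 J.
Leg (ii): W = 0.
Leg (iii): W = PᵢVᵢ ln(V_f/Vᵢ) = (5682) ln(20.6/42.4) = -4101 J.
W_net = 5995 − 4101 = 1894 J.

W_net ≈ 1890 J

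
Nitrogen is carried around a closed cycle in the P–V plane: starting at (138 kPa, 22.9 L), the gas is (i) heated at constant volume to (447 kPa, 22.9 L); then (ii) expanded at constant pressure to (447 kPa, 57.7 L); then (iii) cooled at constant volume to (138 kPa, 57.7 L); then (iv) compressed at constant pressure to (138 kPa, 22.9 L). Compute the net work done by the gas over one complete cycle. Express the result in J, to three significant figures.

W_net ≈ 10800 J

Constant-volume legs do no work.
W(ii) = (447)(57.7 − 22.9) = 15556 J; W(iv) = (138)(22.9 − 57.7) = -4802 J.
W_net = 15556 − 4802 = 10753 J (the clockwise enclosed area).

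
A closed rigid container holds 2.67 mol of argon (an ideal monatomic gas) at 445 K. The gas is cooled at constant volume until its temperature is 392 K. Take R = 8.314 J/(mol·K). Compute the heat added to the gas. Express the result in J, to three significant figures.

Constant volume ⇒ W = 0, so Q = ΔU = nCᵥΔT with Cᵥ = 3R/2 = 12.47 J/(mol·K).
ΔU = (2.67)(12.47)(392 − 445) = -1765 J.

Q ≈ -1760 J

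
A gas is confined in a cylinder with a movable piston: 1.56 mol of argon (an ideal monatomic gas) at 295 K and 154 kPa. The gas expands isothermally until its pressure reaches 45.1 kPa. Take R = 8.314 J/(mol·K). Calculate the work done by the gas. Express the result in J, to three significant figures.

W ≈ 4700 J

Isothermal process: W = nRT ln(V₂/V₁) = nRT ln(P₁/P₂).
W = (1.56)(8.314)(295) × ln(154/45.1)
  = 3826 × ln(3.415) = 3826 × 1.228
W_by_gas = 4699 J.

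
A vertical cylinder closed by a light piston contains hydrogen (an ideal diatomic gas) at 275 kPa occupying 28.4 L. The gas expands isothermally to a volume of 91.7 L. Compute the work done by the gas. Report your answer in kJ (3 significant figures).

W ≈ 9.15 kJ

Isothermal: W = nRT ln(V₂/V₁) = P₁V₁ ln(V₂/V₁).
P₁V₁ = (275 kPa)(28.4 L) = 7810 J.
W = 7810 × ln(91.7/28.4) = 7810 × 1.172
W_by_gas = 9154 J.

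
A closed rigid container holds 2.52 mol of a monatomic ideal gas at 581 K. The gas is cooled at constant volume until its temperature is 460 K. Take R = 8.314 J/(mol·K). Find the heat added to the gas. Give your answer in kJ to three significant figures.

Constant volume ⇒ W = 0, so Q = ΔU = nCᵥΔT with Cᵥ = 3R/2 = 12.47 J/(mol·K).
ΔU = (2.52)(12.47)(460 − 581) = -3803 J.

Q ≈ -3.80 kJ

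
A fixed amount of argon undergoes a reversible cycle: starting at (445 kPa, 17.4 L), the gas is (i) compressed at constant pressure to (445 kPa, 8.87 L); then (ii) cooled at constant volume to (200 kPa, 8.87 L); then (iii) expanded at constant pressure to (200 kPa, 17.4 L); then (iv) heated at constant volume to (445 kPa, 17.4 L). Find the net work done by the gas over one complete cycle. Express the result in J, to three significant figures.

Constant-volume legs do no work.
W(i) = (445)(8.87 − 17.4) = -3796 J; W(iii) = (200)(17.4 − 8.87) = 1706 J.
W_net = -3796 + 1706 = -2090 J (the counter-clockwise enclosed area).

W_net ≈ -2090 J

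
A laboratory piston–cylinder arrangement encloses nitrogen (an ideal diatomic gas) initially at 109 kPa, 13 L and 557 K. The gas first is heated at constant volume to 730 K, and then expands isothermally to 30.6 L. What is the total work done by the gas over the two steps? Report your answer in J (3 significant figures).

W_total ≈ 1590 J

Step 1 (isochoric): W = 0 (constant volume).
After step 1: P = 142.9 kPa (V unchanged).
Step 2 (isothermal): W = P₁V₁ ln(V₂/V₁) = (1857) ln(30.6/13) = 1590 J.
W_total = 0 + 1590 = 1590 J.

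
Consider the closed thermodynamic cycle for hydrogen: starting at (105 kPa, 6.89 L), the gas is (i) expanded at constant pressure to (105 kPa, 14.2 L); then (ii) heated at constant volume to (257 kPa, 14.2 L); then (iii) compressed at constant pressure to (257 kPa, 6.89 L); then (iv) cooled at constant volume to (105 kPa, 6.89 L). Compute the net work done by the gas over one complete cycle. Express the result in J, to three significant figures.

W_net ≈ -1110 J

Constant-volume legs do no work.
W(i) = (105)(14.2 − 6.89) = 767.5 J; W(iii) = (257)(6.89 − 14.2) = -1879 J.
W_net = 767.5 − 1879 = -1111 J (the counter-clockwise enclosed area).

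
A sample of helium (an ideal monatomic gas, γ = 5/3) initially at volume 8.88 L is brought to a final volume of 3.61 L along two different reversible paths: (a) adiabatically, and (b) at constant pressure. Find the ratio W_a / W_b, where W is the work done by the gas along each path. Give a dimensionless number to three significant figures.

Path (a) adiabatic: W = P₁V₁(1 − (V₁/V₂)^(γ−1))/(γ−1) → W_a/(P₁V₁) = -1.233.
Path (b) isobaric: W = P₁(V₂ − V₁) → W_b/(P₁V₁) = -0.5935.
W_a / W_b = -1.233 / -0.5935 = 2.078.

W_a / W_b ≈ 2.08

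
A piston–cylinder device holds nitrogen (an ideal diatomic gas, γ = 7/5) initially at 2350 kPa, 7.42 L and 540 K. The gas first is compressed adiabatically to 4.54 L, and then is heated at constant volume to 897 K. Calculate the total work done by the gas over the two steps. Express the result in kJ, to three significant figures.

Step 1 (adiabatic): W = (P₁V₁ − P₂V₂)/(γ−1) = (17437 − 21223)/0.4 = -9466 J.
Step 2 (isochoric): W = 0 (constant volume).
W_total = -9466 + 0 = -9466 J.

W_total ≈ -9.47 kJ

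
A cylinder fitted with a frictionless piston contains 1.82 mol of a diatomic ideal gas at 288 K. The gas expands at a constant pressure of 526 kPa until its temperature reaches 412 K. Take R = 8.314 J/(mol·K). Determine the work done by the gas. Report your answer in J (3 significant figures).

Isobaric: W = P ΔV = nR ΔT.
W = (1.82)(8.314)(412 − 288) = 1876 J.

W ≈ 1880 J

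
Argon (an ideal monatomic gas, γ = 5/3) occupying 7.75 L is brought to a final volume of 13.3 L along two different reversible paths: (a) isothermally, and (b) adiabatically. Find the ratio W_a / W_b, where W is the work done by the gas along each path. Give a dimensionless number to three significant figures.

W_a / W_b ≈ 1.19

Path (a) isothermal: W = P₁V₁ ln(V₂/V₁) → W_a/(P₁V₁) = 0.5401.
Path (b) adiabatic: W = P₁V₁(1 − (V₁/V₂)^(γ−1))/(γ−1) → W_b/(P₁V₁) = 0.4535.
W_a / W_b = 0.5401 / 0.4535 = 1.191.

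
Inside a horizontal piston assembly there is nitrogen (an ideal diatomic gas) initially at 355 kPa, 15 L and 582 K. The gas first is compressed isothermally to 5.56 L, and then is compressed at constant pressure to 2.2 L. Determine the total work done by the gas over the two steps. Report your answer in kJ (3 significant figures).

W_total ≈ -8.50 kJ

Step 1 (isothermal): W = P₁V₁ ln(V₂/V₁) = (5325) ln(5.56/15) = -5285 J.
After step 1: P = 957.7 kPa, V = 5.56 L, T = 582 K.
Step 2 (isobaric): W = PΔV = (957.7 kPa)(2.2 − 5.56 L) = -3218 J.
W_total = -5285 − 3218 = -8503 J.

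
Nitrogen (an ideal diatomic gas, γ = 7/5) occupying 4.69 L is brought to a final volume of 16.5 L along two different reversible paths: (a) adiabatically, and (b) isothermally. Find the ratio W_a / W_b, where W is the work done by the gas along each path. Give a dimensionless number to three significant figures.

Path (a) adiabatic: W = P₁V₁(1 − (V₁/V₂)^(γ−1))/(γ−1) → W_a/(P₁V₁) = 0.9885.
Path (b) isothermal: W = P₁V₁ ln(V₂/V₁) → W_b/(P₁V₁) = 1.258.
W_a / W_b = 0.9885 / 1.258 = 0.7858.

W_a / W_b ≈ 0.786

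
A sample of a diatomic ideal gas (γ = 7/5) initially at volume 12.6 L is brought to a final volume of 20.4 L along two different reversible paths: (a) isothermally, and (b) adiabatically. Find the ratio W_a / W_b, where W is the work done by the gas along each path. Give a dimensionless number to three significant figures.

W_a / W_b ≈ 1.10

Path (a) isothermal: W = P₁V₁ ln(V₂/V₁) → W_a/(P₁V₁) = 0.4818.
Path (b) adiabatic: W = P₁V₁(1 − (V₁/V₂)^(γ−1))/(γ−1) → W_b/(P₁V₁) = 0.4382.
W_a / W_b = 0.4818 / 0.4382 = 1.099.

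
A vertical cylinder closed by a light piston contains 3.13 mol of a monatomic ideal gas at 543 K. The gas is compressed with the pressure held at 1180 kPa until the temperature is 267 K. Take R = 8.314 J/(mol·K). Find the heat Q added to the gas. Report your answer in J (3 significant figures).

Q ≈ -18000 J

Isobaric: W = nRΔT = (3.13)(8.314)(-276) = -7182 J.
ΔU = nCᵥΔT with Cᵥ = 3R/2: ΔU = (3.13)(12.47)(-276) = -10773 J.
Q = ΔU + W = -10773 − 7182 = -17956 J.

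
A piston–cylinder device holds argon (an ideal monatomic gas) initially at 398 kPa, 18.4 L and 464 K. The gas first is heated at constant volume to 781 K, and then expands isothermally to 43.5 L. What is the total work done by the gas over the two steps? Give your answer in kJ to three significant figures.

Step 1 (isochoric): W = 0 (constant volume).
After step 1: P = 669.9 kPa (V unchanged).
Step 2 (isothermal): W = P₁V₁ ln(V₂/V₁) = (12326) ln(43.5/18.4) = 10606 J.
W_total = 0 + 10606 = 10606 J.

W_total ≈ 10.6 kJ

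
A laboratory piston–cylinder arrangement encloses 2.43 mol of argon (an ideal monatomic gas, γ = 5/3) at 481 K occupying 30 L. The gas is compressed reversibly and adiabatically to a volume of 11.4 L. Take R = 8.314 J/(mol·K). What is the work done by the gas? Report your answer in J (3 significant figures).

Adiabatic: TV^(γ−1) = const with γ = 5/3.
T₂ = T₁ (V₁/V₂)^(γ−1) = 481 × (30/11.4)^0.667 = 481 × 1.906 = 916.8 K.
W_by = nCᵥ(T₁ − T₂) = (2.43)(12.47)(481 − 916.8) = -13208 J.

W ≈ -13200 J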